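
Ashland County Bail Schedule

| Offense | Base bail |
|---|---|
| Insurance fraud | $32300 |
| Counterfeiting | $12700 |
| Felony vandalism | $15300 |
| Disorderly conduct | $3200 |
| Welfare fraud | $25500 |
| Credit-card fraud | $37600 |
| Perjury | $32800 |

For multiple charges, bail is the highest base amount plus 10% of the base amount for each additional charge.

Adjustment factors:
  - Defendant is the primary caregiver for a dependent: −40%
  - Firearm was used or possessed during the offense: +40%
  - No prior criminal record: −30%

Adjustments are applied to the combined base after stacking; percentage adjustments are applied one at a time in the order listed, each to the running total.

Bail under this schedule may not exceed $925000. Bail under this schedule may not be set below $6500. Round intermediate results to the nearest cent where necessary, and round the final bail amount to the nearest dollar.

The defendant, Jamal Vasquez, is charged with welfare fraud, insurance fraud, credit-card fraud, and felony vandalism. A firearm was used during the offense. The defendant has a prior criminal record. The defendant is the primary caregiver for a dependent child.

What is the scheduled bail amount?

Base amounts from the schedule: welfare fraud $25500; insurance fraud $32300; credit-card fraud $37600; felony vandalism $15300.
Stacking rule: highest base plus 10% of each additional charge. Highest is credit-card fraud at $37600. Additional: $25500 × 10% = $2550; $32300 × 10% = $3230; $15300 × 10% = $1530. Combined base = $37600 + $7310 = $44910.
Defendant is the primary caregiver for a dependent (−40%): $44910 × 0.6 = $26946.
Firearm was used or possessed during the offense (+40%): $26946 × 1.4 = $37724.40.
$37724.40 is within the $925000 maximum.
$37724.40 is at or above the $6500 minimum.
Rounded to the nearest dollar: $37724.

$37724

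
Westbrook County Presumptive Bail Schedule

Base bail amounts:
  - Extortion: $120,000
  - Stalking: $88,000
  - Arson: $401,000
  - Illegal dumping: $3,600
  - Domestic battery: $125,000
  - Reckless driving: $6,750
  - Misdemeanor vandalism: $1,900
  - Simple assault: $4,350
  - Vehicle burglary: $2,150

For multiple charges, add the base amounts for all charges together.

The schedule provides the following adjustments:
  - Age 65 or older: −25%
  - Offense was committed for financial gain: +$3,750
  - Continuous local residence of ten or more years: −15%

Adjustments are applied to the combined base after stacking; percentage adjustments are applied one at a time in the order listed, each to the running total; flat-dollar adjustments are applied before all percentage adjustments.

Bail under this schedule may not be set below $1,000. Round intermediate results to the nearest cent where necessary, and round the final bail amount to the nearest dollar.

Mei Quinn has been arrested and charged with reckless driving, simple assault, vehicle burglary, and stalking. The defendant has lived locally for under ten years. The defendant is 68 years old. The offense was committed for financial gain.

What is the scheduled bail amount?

Base amounts from the schedule: reckless driving $6,750; simple assault $4,350; vehicle burglary $2,150; stalking $88,000.
Stacking rule: sum of all bases. $6,750 + $4,350 + $2,150 + $88,000 = $101,250.
Offense was committed for financial gain (+$3,750 flat): $101,250 + $3,750 = $105,000.
Age 65 or older (−25%): $105,000 × 0.75 = $78,750.
$78,750 is at or above the $1,000 minimum.

$78,750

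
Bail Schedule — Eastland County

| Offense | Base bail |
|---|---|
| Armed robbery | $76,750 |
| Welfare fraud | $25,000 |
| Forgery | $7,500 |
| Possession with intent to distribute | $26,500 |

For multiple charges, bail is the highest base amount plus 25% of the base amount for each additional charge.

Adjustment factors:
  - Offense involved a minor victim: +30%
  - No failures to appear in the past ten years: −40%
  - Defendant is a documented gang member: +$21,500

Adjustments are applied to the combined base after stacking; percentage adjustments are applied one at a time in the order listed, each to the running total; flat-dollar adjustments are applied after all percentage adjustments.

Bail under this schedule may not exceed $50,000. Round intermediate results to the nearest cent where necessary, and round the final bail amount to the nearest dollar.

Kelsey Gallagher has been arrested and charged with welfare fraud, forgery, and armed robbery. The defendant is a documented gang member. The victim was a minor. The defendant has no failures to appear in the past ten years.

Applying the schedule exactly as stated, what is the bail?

$50,000

Base amounts from the schedule: welfare fraud $25,000; forgery $7,500; armed robbery $76,750.
Stacking rule: highest base plus 25% of each additional charge. Highest is armed robbery at $76,750. Additional: $25,000 × 25% = $6,250; $7,500 × 25% = $1,875. Combined base = $76,750 + $8,125 = $84,875.
Offense involved a minor victim (+30%): $84,875 × 1.3 = $110,337.50.
No failures to appear in the past ten years (−40%): $110,337.50 × 0.6 = $66,202.50.
Defendant is a documented gang member (+$21,500 flat): $66,202.50 + $21,500 = $87,702.50.
Result $87,702.50 exceeds the maximum of $50,000; bail is capped at $50,000.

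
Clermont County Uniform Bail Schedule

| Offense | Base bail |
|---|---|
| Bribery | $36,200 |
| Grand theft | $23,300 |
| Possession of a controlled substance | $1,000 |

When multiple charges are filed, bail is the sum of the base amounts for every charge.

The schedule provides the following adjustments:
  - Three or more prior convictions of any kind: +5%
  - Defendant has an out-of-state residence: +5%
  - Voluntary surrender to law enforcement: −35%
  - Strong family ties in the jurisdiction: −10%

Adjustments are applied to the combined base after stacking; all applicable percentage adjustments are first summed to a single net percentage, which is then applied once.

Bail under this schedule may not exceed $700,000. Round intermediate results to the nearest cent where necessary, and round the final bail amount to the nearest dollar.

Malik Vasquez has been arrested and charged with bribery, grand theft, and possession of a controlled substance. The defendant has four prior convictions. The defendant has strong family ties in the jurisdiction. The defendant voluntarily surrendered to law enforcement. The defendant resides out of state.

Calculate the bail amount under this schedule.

Base amounts from the schedule: bribery $36,200; grand theft $23,300; possession of a controlled substance $1,000.
Stacking rule: sum of all bases. $36,200 + $23,300 + $1,000 = $60,500.
Net percentage adjustment: +5% +5% −35% −10% = −35%. $60,500 × 0.65 = $39,325.
$39,325 is within the $700,000 maximum.

$39,325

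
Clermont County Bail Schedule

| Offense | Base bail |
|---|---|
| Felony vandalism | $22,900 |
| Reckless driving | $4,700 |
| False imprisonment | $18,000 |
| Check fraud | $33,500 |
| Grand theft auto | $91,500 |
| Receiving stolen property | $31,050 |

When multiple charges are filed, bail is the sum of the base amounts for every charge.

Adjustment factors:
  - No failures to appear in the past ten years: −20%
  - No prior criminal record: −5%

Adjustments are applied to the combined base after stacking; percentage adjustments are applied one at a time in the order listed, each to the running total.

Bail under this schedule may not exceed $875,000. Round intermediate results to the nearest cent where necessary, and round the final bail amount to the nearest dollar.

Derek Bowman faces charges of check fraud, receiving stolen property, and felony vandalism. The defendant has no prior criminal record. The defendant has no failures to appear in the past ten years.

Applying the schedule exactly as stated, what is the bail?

Base amounts from the schedule: check fraud $33,500; receiving stolen property $31,050; felony vandalism $22,900.
Stacking rule: sum of all bases. $33,500 + $31,050 + $22,900 = $87,450.
No failures to appear in the past ten years (−20%): $87,450 × 0.8 = $69,960.
No prior criminal record (−5%): $69,960 × 0.95 = $66,462.
$66,462 is within the $875,000 maximum.

$66,462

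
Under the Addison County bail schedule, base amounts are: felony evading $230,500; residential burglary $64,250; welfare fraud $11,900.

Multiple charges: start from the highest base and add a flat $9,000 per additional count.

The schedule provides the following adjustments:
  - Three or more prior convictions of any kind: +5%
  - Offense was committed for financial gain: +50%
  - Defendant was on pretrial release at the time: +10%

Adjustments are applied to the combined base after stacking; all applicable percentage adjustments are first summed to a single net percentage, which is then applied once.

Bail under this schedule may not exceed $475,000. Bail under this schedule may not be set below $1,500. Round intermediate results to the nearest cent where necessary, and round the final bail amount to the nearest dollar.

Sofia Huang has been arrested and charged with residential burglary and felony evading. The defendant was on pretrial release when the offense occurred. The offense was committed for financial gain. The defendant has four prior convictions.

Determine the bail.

Base amounts from the schedule: residential burglary $64,250; felony evading $230,500.
Stacking rule: highest base plus $9,000 per additional charge. Highest is felony evading at $230,500; 1 additional charge → +$9,000. Combined base = $239,500.
Net percentage adjustment: +5% +50% +10% = +65%. $239,500 × 1.65 = $395,175.
$395,175 is within the $475,000 maximum.
$395,175 is at or above the $1,500 minimum.

$395,175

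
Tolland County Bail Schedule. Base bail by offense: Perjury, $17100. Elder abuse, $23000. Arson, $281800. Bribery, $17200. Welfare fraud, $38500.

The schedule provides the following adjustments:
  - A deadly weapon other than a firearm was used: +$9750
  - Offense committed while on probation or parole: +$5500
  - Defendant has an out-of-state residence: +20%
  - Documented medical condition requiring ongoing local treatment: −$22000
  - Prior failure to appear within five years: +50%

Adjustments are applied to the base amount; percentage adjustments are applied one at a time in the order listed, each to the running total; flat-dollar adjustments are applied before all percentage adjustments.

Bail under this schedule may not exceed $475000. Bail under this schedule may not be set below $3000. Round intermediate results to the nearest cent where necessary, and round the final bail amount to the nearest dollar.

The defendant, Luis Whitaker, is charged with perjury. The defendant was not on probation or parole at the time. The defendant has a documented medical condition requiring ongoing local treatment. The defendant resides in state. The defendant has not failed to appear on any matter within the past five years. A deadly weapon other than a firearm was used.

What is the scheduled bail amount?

Base amounts from the schedule: perjury $17100.
Single charge. Combined base = $17100.
A deadly weapon other than a firearm was used (+$9750 flat): $17100 + $9750 = $26850.
Documented medical condition requiring ongoing local treatment (−$22000 flat): $26850 − $22000 = $4850.
$4850 is within the $475000 maximum.
$4850 is at or above the $3000 minimum.

$4850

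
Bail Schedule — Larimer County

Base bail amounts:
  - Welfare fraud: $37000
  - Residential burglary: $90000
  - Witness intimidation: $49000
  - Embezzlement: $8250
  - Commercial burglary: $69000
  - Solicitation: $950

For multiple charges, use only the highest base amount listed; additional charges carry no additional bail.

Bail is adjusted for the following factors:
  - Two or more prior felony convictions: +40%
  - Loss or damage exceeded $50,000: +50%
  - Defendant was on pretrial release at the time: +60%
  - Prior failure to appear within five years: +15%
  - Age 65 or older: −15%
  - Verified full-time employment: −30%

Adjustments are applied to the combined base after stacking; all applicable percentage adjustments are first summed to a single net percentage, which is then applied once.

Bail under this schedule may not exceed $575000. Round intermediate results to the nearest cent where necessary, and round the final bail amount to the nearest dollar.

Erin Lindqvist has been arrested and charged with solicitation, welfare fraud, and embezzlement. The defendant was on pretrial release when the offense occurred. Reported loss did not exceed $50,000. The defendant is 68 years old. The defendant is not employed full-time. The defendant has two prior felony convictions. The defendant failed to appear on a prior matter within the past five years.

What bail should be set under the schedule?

Base amounts from the schedule: solicitation $950; welfare fraud $37000; embezzlement $8250.
Stacking rule: use the highest base only. Highest is welfare fraud at $37000. Combined base = $37000.
Net percentage adjustment: +40% +60% +15% −15% = +100%. $37000 × 2 = $74000.
$74000 is within the $575000 maximum.

$74000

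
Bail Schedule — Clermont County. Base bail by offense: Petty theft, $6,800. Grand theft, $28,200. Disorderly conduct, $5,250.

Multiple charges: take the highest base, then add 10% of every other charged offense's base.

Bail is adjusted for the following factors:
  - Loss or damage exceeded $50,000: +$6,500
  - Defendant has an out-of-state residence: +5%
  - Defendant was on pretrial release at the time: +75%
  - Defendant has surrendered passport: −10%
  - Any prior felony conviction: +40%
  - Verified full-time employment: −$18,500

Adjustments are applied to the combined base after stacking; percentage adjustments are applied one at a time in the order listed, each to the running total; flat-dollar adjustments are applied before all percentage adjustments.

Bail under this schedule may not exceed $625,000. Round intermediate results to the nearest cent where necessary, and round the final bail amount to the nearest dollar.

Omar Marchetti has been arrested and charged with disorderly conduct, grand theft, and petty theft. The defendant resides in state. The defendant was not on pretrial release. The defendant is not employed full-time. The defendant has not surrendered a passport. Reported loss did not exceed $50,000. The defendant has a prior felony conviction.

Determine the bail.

Base amounts from the schedule: disorderly conduct $5,250; grand theft $28,200; petty theft $6,800.
Stacking rule: highest base plus 10% of each additional charge. Highest is grand theft at $28,200. Additional: $5,250 × 10% = $525; $6,800 × 10% = $680. Combined base = $28,200 + $1,205 = $29,405.
Any prior felony conviction (+40%): $29,405 × 1.4 = $41,167.
$41,167 is within the $625,000 maximum.

$41,167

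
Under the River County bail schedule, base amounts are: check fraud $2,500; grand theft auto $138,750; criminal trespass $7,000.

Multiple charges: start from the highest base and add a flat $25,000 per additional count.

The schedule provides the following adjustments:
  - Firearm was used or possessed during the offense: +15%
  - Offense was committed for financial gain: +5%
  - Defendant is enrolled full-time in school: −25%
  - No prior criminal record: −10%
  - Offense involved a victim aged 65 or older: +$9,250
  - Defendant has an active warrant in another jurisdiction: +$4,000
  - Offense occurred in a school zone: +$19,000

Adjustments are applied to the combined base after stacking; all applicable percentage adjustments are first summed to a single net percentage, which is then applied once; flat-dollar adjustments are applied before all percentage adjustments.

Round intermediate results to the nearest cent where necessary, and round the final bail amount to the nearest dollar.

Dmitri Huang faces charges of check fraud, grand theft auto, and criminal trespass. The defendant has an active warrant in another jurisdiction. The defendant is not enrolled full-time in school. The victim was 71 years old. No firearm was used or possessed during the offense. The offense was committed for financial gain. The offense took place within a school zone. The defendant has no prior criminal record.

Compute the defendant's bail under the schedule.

$209,950

Base amounts from the schedule: check fraud $2,500; grand theft auto $138,750; criminal trespass $7,000.
Stacking rule: highest base plus $25,000 per additional charge. Highest is grand theft auto at $138,750; 2 additional charges → +$50,000. Combined base = $188,750.
Offense involved a victim aged 65 or older (+$9,250 flat): $188,750 + $9,250 = $198,000.
Defendant has an active warrant in another jurisdiction (+$4,000 flat): $198,000 + $4,000 = $202,000.
Offense occurred in a school zone (+$19,000 flat): $202,000 + $19,000 = $221,000.
Net percentage adjustment: +5% −10% = −5%. $221,000 × 0.95 = $209,950.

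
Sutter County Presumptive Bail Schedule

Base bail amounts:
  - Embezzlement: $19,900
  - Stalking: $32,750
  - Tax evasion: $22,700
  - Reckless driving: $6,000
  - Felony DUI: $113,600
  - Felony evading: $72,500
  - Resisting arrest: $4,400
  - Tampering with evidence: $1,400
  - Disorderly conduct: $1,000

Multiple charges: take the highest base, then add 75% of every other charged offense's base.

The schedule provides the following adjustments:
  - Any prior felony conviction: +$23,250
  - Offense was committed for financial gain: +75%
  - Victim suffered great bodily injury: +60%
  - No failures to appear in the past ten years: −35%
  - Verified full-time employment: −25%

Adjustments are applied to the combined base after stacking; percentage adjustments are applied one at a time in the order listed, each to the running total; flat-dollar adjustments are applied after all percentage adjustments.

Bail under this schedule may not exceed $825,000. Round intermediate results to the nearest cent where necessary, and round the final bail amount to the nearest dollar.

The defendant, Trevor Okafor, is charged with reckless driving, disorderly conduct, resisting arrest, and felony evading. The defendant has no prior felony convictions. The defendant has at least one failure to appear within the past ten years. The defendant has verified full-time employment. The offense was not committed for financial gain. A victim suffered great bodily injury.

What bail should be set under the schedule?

Base amounts from the schedule: reckless driving $6,000; disorderly conduct $1,000; resisting arrest $4,400; felony evading $72,500.
Stacking rule: highest base plus 75% of each additional charge. Highest is felony evading at $72,500. Additional: $6,000 × 75% = $4,500; $1,000 × 75% = $750; $4,400 × 75% = $3,300. Combined base = $72,500 + $8,550 = $81,050.
Victim suffered great bodily injury (+60%): $81,050 × 1.6 = $129,680.
Verified full-time employment (−25%): $129,680 × 0.75 = $97,260.
$97,260 is within the $825,000 maximum.

$97,260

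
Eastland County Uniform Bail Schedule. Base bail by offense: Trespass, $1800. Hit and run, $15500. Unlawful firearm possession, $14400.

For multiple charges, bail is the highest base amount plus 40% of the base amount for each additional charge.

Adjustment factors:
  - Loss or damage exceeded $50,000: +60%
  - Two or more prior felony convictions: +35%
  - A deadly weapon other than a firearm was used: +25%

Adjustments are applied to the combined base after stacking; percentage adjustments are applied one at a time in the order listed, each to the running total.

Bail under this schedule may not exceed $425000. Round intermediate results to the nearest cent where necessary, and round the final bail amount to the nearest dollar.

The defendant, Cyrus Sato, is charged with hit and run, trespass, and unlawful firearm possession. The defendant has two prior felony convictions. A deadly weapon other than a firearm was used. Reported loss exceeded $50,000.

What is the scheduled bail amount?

$59346

Base amounts from the schedule: hit and run $15500; trespass $1800; unlawful firearm possession $14400.
Stacking rule: highest base plus 40% of each additional charge. Highest is hit and run at $15500. Additional: $1800 × 40% = $720; $14400 × 40% = $5760. Combined base = $15500 + $6480 = $21980.
Loss or damage exceeded $50,000 (+60%): $21980 × 1.6 = $35168.
Two or more prior felony convictions (+35%): $35168 × 1.35 = $47476.80.
A deadly weapon other than a firearm was used (+25%): $47476.80 × 1.25 = $59346.
$59346 is within the $425000 maximum.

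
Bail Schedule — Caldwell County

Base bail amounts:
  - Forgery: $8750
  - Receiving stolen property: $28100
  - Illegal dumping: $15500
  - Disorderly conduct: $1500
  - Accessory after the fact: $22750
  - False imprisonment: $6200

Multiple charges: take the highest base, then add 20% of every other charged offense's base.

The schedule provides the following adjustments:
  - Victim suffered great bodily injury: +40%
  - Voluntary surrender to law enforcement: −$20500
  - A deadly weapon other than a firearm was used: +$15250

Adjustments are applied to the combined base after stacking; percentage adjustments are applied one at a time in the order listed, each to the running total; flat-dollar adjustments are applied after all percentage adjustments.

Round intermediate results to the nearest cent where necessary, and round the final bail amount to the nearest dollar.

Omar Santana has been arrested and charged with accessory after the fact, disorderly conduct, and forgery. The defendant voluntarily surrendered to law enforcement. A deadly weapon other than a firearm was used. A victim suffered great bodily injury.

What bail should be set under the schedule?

$29470

Base amounts from the schedule: accessory after the fact $22750; disorderly conduct $1500; forgery $8750.
Stacking rule: highest base plus 20% of each additional charge. Highest is accessory after the fact at $22750. Additional: $1500 × 20% = $300; $8750 × 20% = $1750. Combined base = $22750 + $2050 = $24800.
Victim suffered great bodily injury (+40%): $24800 × 1.4 = $34720.
Voluntary surrender to law enforcement (−$20500 flat): $34720 − $20500 = $14220.
A deadly weapon other than a firearm was used (+$15250 flat): $14220 + $15250 = $29470.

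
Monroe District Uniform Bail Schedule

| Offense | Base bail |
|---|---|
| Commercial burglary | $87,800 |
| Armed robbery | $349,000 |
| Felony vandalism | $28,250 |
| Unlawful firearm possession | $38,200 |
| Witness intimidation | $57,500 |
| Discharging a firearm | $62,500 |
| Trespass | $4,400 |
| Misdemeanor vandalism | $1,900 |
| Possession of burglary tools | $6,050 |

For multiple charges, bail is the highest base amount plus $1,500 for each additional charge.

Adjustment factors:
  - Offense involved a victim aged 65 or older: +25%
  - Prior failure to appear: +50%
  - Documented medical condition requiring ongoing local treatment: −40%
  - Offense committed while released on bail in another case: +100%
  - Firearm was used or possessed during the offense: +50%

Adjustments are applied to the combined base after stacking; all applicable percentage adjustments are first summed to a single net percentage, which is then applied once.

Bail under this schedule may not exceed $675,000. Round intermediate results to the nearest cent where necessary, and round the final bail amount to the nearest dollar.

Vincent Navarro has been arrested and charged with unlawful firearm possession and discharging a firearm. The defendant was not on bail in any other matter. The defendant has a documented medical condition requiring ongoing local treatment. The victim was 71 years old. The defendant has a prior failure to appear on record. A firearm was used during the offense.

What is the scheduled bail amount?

Base amounts from the schedule: unlawful firearm possession $38,200; discharging a firearm $62,500.
Stacking rule: highest base plus $1,500 per additional charge. Highest is discharging a firearm at $62,500; 1 additional charge → +$1,500. Combined base = $64,000.
Net percentage adjustment: +25% +50% −40% +50% = +85%. $64,000 × 1.85 = $118,400.
$118,400 is within the $675,000 maximum.

$118,400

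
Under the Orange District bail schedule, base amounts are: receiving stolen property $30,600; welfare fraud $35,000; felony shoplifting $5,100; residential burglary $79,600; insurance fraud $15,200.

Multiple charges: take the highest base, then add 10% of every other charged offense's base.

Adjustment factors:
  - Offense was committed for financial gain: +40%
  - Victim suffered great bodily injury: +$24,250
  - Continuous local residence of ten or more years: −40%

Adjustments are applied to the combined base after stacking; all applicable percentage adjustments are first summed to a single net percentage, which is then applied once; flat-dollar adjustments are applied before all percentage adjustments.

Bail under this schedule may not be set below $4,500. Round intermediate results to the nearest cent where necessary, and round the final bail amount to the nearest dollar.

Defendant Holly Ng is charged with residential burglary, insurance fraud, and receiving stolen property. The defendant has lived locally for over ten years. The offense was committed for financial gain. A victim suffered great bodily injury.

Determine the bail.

$108,430

Base amounts from the schedule: residential burglary $79,600; insurance fraud $15,200; receiving stolen property $30,600.
Stacking rule: highest base plus 10% of each additional charge. Highest is residential burglary at $79,600. Additional: $15,200 × 10% = $1,520; $30,600 × 10% = $3,060. Combined base = $79,600 + $4,580 = $84,180.
Victim suffered great bodily injury (+$24,250 flat): $84,180 + $24,250 = $108,430.
Net percentage adjustment: +40% −40% = +0%. $108,430 × 1 = $108,430.
$108,430 is at or above the $4,500 minimum.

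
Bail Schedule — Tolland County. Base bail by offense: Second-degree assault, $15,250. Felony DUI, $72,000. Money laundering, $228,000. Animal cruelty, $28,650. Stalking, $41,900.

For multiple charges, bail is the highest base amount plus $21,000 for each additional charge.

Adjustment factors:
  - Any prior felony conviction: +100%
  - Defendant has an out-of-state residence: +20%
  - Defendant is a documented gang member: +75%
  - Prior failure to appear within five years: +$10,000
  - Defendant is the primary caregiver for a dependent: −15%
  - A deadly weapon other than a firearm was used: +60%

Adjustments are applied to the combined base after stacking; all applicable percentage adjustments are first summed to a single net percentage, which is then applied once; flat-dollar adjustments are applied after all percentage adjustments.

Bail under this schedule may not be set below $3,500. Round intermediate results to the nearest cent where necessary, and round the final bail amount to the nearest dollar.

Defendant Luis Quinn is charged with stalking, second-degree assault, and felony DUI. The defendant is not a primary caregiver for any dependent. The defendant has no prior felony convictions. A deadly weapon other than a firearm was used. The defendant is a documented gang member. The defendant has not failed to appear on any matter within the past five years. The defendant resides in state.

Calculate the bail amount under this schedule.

Base amounts from the schedule: stalking $41,900; second-degree assault $15,250; felony DUI $72,000.
Stacking rule: highest base plus $21,000 per additional charge. Highest is felony DUI at $72,000; 2 additional charges → +$42,000. Combined base = $114,000.
Net percentage adjustment: +75% +60% = +135%. $114,000 × 2.35 = $267,900.
$267,900 is at or above the $3,500 minimum.

$267,900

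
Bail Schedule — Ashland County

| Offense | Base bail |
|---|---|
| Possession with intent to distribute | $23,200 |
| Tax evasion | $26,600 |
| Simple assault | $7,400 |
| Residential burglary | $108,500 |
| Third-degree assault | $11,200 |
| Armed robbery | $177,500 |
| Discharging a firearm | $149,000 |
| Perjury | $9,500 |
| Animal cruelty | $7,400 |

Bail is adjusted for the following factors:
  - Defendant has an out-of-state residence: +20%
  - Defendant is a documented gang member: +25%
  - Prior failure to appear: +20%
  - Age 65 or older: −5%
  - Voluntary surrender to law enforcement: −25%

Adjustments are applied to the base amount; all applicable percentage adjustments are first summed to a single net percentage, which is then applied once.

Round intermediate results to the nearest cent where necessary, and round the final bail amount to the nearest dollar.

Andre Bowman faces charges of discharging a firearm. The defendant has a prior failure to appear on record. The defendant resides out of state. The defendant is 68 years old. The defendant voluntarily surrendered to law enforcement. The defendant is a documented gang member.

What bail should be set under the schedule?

Base amounts from the schedule: discharging a firearm $149,000.
Single charge. Combined base = $149,000.
Net percentage adjustment: +20% +25% +20% −5% −25% = +35%. $149,000 × 1.35 = $201,150.

$201,150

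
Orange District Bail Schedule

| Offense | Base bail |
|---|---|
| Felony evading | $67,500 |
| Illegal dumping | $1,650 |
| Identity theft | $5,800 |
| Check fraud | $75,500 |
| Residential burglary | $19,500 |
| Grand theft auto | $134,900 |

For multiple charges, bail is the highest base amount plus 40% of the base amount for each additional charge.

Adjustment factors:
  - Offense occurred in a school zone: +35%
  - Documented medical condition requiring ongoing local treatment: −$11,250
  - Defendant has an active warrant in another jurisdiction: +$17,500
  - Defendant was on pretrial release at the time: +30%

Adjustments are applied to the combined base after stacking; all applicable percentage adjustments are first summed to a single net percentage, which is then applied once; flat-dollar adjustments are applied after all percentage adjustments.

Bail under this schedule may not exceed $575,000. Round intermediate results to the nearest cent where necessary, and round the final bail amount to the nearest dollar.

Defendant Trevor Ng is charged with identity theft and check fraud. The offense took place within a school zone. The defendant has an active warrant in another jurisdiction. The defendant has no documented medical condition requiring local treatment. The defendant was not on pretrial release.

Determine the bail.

Base amounts from the schedule: identity theft $5,800; check fraud $75,500.
Stacking rule: highest base plus 40% of each additional charge. Highest is check fraud at $75,500. Additional: $5,800 × 40% = $2,320. Combined base = $75,500 + $2,320 = $77,820.
Offense occurred in a school zone (+35%): $77,820 × 1.35 = $105,057.
Defendant has an active warrant in another jurisdiction (+$17,500 flat): $105,057 + $17,500 = $122,557.
$122,557 is within the $575,000 maximum.

$122,557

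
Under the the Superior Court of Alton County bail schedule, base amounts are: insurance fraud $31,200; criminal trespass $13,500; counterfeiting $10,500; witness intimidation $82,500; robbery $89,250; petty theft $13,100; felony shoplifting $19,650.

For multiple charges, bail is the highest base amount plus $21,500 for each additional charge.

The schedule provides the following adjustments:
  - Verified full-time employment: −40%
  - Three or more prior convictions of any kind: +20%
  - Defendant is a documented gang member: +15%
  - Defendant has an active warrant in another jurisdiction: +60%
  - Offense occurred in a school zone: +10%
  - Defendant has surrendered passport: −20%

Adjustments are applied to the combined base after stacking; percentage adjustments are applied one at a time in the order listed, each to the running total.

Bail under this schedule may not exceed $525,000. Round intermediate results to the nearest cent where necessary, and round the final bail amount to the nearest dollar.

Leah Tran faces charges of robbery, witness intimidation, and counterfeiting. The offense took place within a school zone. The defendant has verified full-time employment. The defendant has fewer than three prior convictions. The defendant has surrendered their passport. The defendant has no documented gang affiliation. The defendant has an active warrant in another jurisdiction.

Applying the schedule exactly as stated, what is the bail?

Base amounts from the schedule: robbery $89,250; witness intimidation $82,500; counterfeiting $10,500.
Stacking rule: highest base plus $21,500 per additional charge. Highest is robbery at $89,250; 2 additional charges → +$43,000. Combined base = $132,250.
Verified full-time employment (−40%): $132,250 × 0.6 = $79,350.
Defendant has an active warrant in another jurisdiction (+60%): $79,350 × 1.6 = $126,960.
Offense occurred in a school zone (+10%): $126,960 × 1.1 = $139,656.
Defendant has surrendered passport (−20%): $139,656 × 0.8 = $111,724.80.
$111,724.80 is within the $525,000 maximum.
Rounded to the nearest dollar: $111,725.

$111,725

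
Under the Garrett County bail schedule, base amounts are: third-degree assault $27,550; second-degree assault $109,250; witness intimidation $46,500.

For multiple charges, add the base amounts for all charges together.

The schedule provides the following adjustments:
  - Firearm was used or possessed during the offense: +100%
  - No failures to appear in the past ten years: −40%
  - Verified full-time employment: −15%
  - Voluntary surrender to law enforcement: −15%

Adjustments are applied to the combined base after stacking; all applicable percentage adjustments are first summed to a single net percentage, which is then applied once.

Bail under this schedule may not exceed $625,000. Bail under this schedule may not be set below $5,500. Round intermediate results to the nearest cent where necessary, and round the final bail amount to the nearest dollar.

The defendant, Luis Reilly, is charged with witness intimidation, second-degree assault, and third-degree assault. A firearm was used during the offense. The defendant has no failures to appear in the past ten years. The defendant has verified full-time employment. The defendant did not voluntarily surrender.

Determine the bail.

Base amounts from the schedule: witness intimidation $46,500; second-degree assault $109,250; third-degree assault $27,550.
Stacking rule: sum of all bases. $46,500 + $109,250 + $27,550 = $183,300.
Net percentage adjustment: +100% −40% −15% = +45%. $183,300 × 1.45 = $265,785.
$265,785 is within the $625,000 maximum.
$265,785 is at or above the $5,500 minimum.

$265,785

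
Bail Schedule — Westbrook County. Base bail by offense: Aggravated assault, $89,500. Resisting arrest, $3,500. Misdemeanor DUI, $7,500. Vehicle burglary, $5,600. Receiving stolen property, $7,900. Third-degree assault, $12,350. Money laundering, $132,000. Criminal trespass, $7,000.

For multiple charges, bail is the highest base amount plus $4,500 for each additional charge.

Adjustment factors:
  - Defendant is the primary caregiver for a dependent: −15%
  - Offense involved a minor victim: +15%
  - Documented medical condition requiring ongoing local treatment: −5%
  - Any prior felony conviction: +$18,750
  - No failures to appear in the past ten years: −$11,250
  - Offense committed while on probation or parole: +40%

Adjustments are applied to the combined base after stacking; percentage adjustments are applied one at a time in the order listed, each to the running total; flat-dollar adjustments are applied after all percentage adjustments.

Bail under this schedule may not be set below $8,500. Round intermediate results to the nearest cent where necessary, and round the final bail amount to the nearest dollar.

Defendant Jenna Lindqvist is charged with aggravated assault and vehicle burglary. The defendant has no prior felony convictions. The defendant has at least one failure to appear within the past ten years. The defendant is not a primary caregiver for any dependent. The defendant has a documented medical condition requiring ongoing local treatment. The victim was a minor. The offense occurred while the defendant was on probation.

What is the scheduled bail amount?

Base amounts from the schedule: aggravated assault $89,500; vehicle burglary $5,600.
Stacking rule: highest base plus $4,500 per additional charge. Highest is aggravated assault at $89,500; 1 additional charge → +$4,500. Combined base = $94,000.
Offense involved a minor victim (+15%): $94,000 × 1.15 = $108,100.
Documented medical condition requiring ongoing local treatment (−5%): $108,100 × 0.95 = $102,695.
Offense committed while on probation or parole (+40%): $102,695 × 1.4 = $143,773.
$143,773 is at or above the $8,500 minimum.

$143,773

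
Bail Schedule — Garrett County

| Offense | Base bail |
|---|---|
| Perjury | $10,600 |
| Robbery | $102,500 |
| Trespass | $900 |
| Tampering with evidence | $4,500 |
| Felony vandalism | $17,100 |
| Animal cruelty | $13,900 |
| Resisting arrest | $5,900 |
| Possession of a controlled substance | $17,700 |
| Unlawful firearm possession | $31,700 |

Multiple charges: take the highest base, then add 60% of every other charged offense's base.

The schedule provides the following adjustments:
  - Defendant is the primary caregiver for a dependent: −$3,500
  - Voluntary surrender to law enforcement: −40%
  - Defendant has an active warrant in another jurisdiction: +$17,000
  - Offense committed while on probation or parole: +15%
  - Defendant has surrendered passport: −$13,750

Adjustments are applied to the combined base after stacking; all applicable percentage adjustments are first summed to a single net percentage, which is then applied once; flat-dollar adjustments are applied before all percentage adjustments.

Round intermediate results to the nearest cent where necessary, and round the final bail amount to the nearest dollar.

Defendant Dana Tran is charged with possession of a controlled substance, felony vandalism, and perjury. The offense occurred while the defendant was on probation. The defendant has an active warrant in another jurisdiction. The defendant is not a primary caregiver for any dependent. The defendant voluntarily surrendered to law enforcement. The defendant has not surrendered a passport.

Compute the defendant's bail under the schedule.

Base amounts from the schedule: possession of a controlled substance $17,700; felony vandalism $17,100; perjury $10,600.
Stacking rule: highest base plus 60% of each additional charge. Highest is possession of a controlled substance at $17,700. Additional: $17,100 × 60% = $10,260; $10,600 × 60% = $6,360. Combined base = $17,700 + $16,620 = $34,320.
Defendant has an active warrant in another jurisdiction (+$17,000 flat): $34,320 + $17,000 = $51,320.
Net percentage adjustment: −40% +15% = −25%. $51,320 × 0.75 = $38,490.

$38,490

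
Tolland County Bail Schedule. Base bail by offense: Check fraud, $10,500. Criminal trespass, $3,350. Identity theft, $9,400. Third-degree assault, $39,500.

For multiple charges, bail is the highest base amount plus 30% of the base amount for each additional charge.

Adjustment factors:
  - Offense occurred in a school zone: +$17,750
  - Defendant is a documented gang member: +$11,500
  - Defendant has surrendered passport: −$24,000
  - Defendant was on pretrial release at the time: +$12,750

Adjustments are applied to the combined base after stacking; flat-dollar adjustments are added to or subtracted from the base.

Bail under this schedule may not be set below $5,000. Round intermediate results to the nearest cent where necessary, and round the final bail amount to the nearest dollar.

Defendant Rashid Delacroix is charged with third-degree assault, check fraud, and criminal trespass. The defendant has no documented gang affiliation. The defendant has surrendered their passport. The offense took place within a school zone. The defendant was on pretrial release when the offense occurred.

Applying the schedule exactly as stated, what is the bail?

Base amounts from the schedule: third-degree assault $39,500; check fraud $10,500; criminal trespass $3,350.
Stacking rule: highest base plus 30% of each additional charge. Highest is third-degree assault at $39,500. Additional: $10,500 × 30% = $3,150; $3,350 × 30% = $1,005. Combined base = $39,500 + $4,155 = $43,655.
Offense occurred in a school zone (+$17,750 flat): $43,655 + $17,750 = $61,405.
Defendant has surrendered passport (−$24,000 flat): $61,405 − $24,000 = $37,405.
Defendant was on pretrial release at the time (+$12,750 flat): $37,405 + $12,750 = $50,155.
$50,155 is at or above the $5,000 minimum.

$50,155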